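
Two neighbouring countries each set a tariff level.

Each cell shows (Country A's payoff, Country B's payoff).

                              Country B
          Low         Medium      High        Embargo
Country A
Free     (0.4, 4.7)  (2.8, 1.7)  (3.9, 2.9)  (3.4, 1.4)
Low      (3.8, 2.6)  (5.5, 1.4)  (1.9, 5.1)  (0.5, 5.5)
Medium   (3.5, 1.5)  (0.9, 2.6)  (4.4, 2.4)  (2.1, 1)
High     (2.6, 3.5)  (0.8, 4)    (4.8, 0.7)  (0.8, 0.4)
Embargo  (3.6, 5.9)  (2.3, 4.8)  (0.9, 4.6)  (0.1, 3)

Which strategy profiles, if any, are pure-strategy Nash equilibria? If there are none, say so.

Country A against Low: payoffs 0.4, 3.8, 3.5, 2.6, 3.6 → best response Low.
Country A against Medium: payoffs 2.8, 5.5, 0.9, 0.8, 2.3 → best response Low.
Country A against High: payoffs 3.9, 1.9, 4.4, 4.8, 0.9 → best response High.
Country A against Embargo: payoffs 3.4, 0.5, 2.1, 0.8, 0.1 → best response Free.
Country B against Free: payoffs 4.7, 1.7, 2.9, 1.4 → best response Low.
Country B against Low: payoffs 2.6, 1.4, 5.1, 5.5 → best response Embargo.
Country B against Medium: payoffs 1.5, 2.6, 2.4, 1 → best response Medium.
Country B against High: payoffs 3.5, 4, 0.7, 0.4 → best response Medium.
Country B against Embargo: payoffs 5.9, 4.8, 4.6, 3 → best response Low.
No profile is a mutual best response for all players.

none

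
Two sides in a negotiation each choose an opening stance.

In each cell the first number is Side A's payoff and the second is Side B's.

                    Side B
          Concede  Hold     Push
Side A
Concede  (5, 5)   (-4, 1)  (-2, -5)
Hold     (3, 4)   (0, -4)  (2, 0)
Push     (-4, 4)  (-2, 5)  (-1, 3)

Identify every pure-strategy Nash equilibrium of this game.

Pure NE: (Concede, Concede)

Side A against Concede: payoffs 5, 3, -4 → best response Concede.
Side A against Hold: payoffs -4, 0, -2 → best response Hold.
Side A against Push: payoffs -2, 2, -1 → best response Hold.
Side B against Concede: payoffs 5, 1, -5 → best response Concede.
Side B against Hold: payoffs 4, -4, 0 → best response Concede.
Side B against Push: payoffs 4, 5, 3 → best response Hold.
Mutual best responses: (Concede, Concede).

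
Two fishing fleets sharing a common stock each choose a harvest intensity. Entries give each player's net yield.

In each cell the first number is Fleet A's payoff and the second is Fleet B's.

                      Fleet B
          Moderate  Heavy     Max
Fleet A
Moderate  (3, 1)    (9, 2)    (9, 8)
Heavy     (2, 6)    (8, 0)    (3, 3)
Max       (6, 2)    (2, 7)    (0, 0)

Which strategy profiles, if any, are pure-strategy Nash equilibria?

Check each profile: it is a Nash equilibrium iff no player can strictly gain by switching unilaterally.
(Moderate, Moderate): Fleet A can switch to Max (3 → 6). Not NE.
(Moderate, Heavy): Fleet B can switch to Max (2 → 8). Not NE.
(Moderate, Max): Fleet A gets 9, best alternative 3; Fleet B gets 8, best alternative 2. No profitable deviation — NE.
(Heavy, Moderate): Fleet A can switch to Moderate (2 → 3). Not NE.
(Heavy, Heavy): Fleet A can switch to Moderate (8 → 9). Not NE.
(Heavy, Max): Fleet A can switch to Moderate (3 → 9). Not NE.
(Max, Moderate): Fleet B can switch to Heavy (2 → 7). Not NE.
(Max, Heavy): Fleet A can switch to Moderate (2 → 9). Not NE.
(Max, Max): Fleet A can switch to Moderate (0 → 9). Not NE.

The unique pure-strategy Nash equilibrium is (Moderate, Max).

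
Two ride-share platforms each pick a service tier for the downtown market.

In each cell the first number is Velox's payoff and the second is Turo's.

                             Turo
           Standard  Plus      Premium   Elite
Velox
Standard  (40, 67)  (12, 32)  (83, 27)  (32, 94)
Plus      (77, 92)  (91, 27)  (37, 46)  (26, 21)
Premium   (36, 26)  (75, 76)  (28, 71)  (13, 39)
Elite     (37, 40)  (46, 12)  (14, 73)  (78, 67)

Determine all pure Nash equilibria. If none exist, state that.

Velox against Standard: payoffs 40, 77, 36, 37 → best response Plus.
Velox against Plus: payoffs 12, 91, 75, 46 → best response Plus.
Velox against Premium: payoffs 83, 37, 28, 14 → best response Standard.
Velox against Elite: payoffs 32, 26, 13, 78 → best response Elite.
Turo against Standard: payoffs 67, 32, 27, 94 → best response Elite.
Turo against Plus: payoffs 92, 27, 46, 21 → best response Standard.
Turo against Premium: payoffs 26, 76, 71, 39 → best response Plus.
Turo against Elite: payoffs 40, 12, 73, 67 → best response Premium.
Mutual best responses: (Plus, Standard).

Pure NE: (Plus, Standard)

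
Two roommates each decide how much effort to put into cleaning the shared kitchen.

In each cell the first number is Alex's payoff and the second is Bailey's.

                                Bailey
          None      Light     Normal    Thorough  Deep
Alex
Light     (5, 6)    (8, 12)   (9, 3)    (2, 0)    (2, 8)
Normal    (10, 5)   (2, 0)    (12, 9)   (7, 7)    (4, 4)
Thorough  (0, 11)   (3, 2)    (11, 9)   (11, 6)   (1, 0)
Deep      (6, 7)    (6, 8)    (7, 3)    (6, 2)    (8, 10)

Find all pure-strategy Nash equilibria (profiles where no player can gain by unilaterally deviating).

Check each profile: it is a Nash equilibrium iff no player can strictly gain by switching unilaterally.
(Light, None): Alex can switch to Normal (5 → 10). Not NE.
(Light, Light): Alex gets 8, best alternative 6; Bailey gets 12, best alternative 8. No profitable deviation — NE.
(Light, Normal): Alex can switch to Normal (9 → 12). Not NE.
(Light, Thorough): Alex can switch to Normal (2 → 7). Not NE.
(Light, Deep): Alex can switch to Normal (2 → 4). Not NE.
(Normal, None): Bailey can switch to Normal (5 → 9). Not NE.
(Normal, Light): Alex can switch to Light (2 → 8). Not NE.
(Normal, Normal): Alex gets 12, best alternative 11; Bailey gets 9, best alternative 7. No profitable deviation — NE.
(Deep, Deep): Alex gets 8, best alternative 4; Bailey gets 10, best alternative 8. No profitable deviation — NE.
(The remaining 11 profiles each have a profitable deviation by the same check.)

The pure Nash equilibria are (Light, Light) and (Normal, Normal) and (Deep, Deep).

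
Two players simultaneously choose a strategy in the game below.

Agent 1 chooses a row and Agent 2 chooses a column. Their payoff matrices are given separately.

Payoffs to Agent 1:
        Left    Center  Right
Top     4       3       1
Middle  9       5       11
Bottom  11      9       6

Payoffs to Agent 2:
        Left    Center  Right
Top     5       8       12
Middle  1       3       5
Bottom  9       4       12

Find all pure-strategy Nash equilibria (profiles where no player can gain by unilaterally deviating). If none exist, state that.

(Middle, Right)

(Top, Left): Agent 1 can switch to Middle (4 → 9). Not NE.
(Top, Center): Agent 1 can switch to Middle (3 → 5). Not NE.
(Top, Right): Agent 1 can switch to Middle (1 → 11). Not NE.
(Middle, Left): Agent 1 can switch to Bottom (9 → 11). Not NE.
(Middle, Center): Agent 1 can switch to Bottom (5 → 9). Not NE.
(Middle, Right): Agent 1 gets 11, best alternative 6; Agent 2 gets 5, best alternative 3. No profitable deviation — NE.
(Bottom, Left): Agent 2 can switch to Right (9 → 12). Not NE.
(The remaining 2 profiles each have a profitable deviation by the same check.)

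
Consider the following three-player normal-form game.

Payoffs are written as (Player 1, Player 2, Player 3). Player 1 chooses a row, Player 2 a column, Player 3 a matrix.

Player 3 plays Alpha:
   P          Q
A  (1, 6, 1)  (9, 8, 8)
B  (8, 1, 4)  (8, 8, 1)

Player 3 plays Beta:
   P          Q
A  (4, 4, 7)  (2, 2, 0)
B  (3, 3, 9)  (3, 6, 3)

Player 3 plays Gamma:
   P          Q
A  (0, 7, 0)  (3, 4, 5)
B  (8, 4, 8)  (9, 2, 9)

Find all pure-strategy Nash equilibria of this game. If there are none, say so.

Pure-strategy Nash equilibria: (A, P, Beta); (A, Q, Alpha)

(A, P, Alpha): Player 1 can switch to B (1 → 8). Not NE.
(A, P, Beta): Player 1 gets 4, best alternative 3; Player 2 gets 4, best alternative 2; Player 3 gets 7, best alternative 1. No profitable deviation — NE.
(A, P, Gamma): Player 1 can switch to B (0 → 8). Not NE.
(A, Q, Alpha): Player 1 gets 9, best alternative 8; Player 2 gets 8, best alternative 6; Player 3 gets 8, best alternative 5. No profitable deviation — NE.
(A, Q, Beta): Player 1 can switch to B (2 → 3). Not NE.
(A, Q, Gamma): Player 1 can switch to B (3 → 9). Not NE.
(B, P, Alpha): Player 2 can switch to Q (1 → 8). Not NE.
(B, P, Beta): Player 1 can switch to A (3 → 4). Not NE.
(The remaining 4 profiles each have a profitable deviation by the same check.)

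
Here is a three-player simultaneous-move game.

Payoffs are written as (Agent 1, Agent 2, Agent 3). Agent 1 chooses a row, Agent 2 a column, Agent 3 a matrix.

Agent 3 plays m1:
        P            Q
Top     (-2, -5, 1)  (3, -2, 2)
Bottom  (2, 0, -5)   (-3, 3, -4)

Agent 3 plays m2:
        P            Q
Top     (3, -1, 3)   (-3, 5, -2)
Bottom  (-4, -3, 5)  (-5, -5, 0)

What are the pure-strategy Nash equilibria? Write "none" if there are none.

(Top, P, m1): Agent 1 can switch to Bottom (-2 → 2). Not NE.
(Top, P, m2): Agent 2 can switch to Q (-1 → 5). Not NE.
(Top, Q, m1): Agent 1 gets 3, best alternative -3; Agent 2 gets -2, best alternative -5; Agent 3 gets 2, best alternative -2. No profitable deviation — NE.
(Top, Q, m2): Agent 3 can switch to m1 (-2 → 2). Not NE.
(Bottom, P, m1): Agent 2 can switch to Q (0 → 3). Not NE.
(Bottom, P, m2): Agent 1 can switch to Top (-4 → 3). Not NE.
(Bottom, Q, m1): Agent 1 can switch to Top (-3 → 3). Not NE.
(Bottom, Q, m2): Agent 1 can switch to Top (-5 → -3). Not NE.

The unique pure-strategy Nash equilibrium is (Top, Q, m1).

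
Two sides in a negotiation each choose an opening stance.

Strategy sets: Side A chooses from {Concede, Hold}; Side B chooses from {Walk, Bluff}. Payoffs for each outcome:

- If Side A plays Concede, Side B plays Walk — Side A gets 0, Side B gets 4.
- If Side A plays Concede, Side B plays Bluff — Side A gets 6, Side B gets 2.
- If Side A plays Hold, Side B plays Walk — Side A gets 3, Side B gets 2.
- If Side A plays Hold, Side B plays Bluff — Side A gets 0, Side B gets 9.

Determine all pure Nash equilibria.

For each player, find the best response to each opponent profile; mutual best responses are the pure NE.
Side A against Walk: payoffs 0, 3 → best response Hold.
Side A against Bluff: payoffs 6, 0 → best response Concede.
Side B against Concede: payoffs 4, 2 → best response Walk.
Side B against Hold: payoffs 2, 9 → best response Bluff.
No profile is a mutual best response for all players.

No pure-strategy Nash equilibrium.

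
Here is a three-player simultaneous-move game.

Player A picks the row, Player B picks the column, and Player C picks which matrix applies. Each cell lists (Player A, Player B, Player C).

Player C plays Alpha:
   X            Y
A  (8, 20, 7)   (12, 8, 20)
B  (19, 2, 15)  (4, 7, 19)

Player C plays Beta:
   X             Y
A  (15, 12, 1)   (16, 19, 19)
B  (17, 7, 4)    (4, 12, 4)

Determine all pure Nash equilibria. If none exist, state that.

none

Player A against (X, Alpha): payoffs 8, 19 → best response B.
Player A against (X, Beta): payoffs 15, 17 → best response B.
Player A against (Y, Alpha): payoffs 12, 4 → best response A.
Player A against (Y, Beta): payoffs 16, 4 → best response A.
Player B against (A, Alpha): payoffs 20, 8 → best response X.
Player B against (A, Beta): payoffs 12, 19 → best response Y.
Player B against (B, Alpha): payoffs 2, 7 → best response Y.
Player B against (B, Beta): payoffs 7, 12 → best response Y.
Player C against (A, X): payoffs 7, 1 → best response Alpha.
Player C against (A, Y): payoffs 20, 19 → best response Alpha.
Player C against (B, X): payoffs 15, 4 → best response Alpha.
Player C against (B, Y): payoffs 19, 4 → best response Alpha.
No profile is a mutual best response for all players.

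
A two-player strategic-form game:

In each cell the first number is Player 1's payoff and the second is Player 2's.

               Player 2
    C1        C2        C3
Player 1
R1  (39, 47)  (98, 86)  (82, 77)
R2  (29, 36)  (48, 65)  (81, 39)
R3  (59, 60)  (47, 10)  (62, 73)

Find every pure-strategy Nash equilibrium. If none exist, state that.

For each player, find the best response to each opponent profile; mutual best responses are the pure NE.
Player 1 against C1: payoffs 39, 29, 59 → best response R3.
Player 1 against C2: payoffs 98, 48, 47 → best response R1.
Player 1 against C3: payoffs 82, 81, 62 → best response R1.
Player 2 against R1: payoffs 47, 86, 77 → best response C2.
Player 2 against R2: payoffs 36, 65, 39 → best response C2.
Player 2 against R3: payoffs 60, 10, 73 → best response C3.
Mutual best responses: (R1, C2).

Pure NE: (R1, C2)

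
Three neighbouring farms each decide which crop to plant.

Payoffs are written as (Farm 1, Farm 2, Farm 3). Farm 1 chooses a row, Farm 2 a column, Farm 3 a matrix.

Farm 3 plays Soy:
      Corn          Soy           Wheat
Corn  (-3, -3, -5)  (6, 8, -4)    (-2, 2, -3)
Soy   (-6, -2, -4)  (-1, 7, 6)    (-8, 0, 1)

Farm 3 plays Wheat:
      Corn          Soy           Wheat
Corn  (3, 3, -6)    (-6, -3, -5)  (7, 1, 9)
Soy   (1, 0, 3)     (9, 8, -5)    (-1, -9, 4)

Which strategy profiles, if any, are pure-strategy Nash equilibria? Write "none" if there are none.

The unique pure-strategy Nash equilibrium is (Corn, Soy, Soy).

Farm 1 against (Corn, Soy): payoffs -3, -6 → best response Corn.
Farm 1 against (Corn, Wheat): payoffs 3, 1 → best response Corn.
Farm 1 against (Soy, Soy): payoffs 6, -1 → best response Corn.
Farm 1 against (Soy, Wheat): payoffs -6, 9 → best response Soy.
Farm 1 against (Wheat, Soy): payoffs -2, -8 → best response Corn.
Farm 1 against (Wheat, Wheat): payoffs 7, -1 → best response Corn.
Farm 2 against (Corn, Soy): payoffs -3, 8, 2 → best response Soy.
Farm 2 against (Corn, Wheat): payoffs 3, -3, 1 → best response Corn.
Farm 2 against (Soy, Soy): payoffs -2, 7, 0 → best response Soy.
Farm 2 against (Soy, Wheat): payoffs 0, 8, -9 → best response Soy.
Farm 3 against (Corn, Corn): payoffs -5, -6 → best response Soy.
Farm 3 against (Corn, Soy): payoffs -4, -5 → best response Soy.
Farm 3 against (Corn, Wheat): payoffs -3, 9 → best response Wheat.
Farm 3 against (Soy, Corn): payoffs -4, 3 → best response Wheat.
Farm 3 against (Soy, Soy): payoffs 6, -5 → best response Soy.
Farm 3 against (Soy, Wheat): payoffs 1, 4 → best response Wheat.
Mutual best responses: (Corn, Soy, Soy).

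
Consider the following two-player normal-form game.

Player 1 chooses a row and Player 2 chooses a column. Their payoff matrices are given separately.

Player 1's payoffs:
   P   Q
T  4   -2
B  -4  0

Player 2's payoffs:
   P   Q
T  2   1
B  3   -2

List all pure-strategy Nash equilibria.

Mark each player's best response to every combination of opponents' strategies; a profile where every player is best-responding is a pure Nash equilibrium.
Player 1 against P: payoffs 4, -4 → best response T.
Player 1 against Q: payoffs -2, 0 → best response B.
Player 2 against T: payoffs 2, 1 → best response P.
Player 2 against B: payoffs 3, -2 → best response P.
Mutual best responses: (T, P).

The unique pure-strategy Nash equilibrium is (T, P).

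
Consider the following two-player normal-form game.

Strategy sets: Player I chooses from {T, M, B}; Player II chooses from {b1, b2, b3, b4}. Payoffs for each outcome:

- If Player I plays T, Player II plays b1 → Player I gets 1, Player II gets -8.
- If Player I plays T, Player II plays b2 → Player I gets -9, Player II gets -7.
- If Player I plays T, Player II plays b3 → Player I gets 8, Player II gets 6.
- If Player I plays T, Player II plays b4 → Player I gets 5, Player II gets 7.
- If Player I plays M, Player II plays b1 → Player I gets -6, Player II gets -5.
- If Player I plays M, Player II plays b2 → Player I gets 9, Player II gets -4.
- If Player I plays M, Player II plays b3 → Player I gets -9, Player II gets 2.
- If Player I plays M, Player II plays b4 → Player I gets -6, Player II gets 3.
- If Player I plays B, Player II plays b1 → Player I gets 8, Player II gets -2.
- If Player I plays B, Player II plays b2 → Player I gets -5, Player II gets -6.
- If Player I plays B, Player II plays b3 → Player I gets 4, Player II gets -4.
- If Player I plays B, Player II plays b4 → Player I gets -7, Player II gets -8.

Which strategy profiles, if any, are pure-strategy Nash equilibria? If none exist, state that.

(T, b4); (B, b1)

(T, b1): Player I can switch to B (1 → 8). Not NE.
(T, b2): Player I can switch to M (-9 → 9). Not NE.
(T, b3): Player II can switch to b4 (6 → 7). Not NE.
(T, b4): Player I gets 5, best alternative -6; Player II gets 7, best alternative 6. No profitable deviation — NE.
(M, b1): Player I can switch to T (-6 → 1). Not NE.
(M, b2): Player II can switch to b3 (-4 → 2). Not NE.
(M, b3): Player I can switch to T (-9 → 8). Not NE.
(B, b1): Player I gets 8, best alternative 1; Player II gets -2, best alternative -4. No profitable deviation — NE.
(The remaining 4 profiles each have a profitable deviation by the same check.)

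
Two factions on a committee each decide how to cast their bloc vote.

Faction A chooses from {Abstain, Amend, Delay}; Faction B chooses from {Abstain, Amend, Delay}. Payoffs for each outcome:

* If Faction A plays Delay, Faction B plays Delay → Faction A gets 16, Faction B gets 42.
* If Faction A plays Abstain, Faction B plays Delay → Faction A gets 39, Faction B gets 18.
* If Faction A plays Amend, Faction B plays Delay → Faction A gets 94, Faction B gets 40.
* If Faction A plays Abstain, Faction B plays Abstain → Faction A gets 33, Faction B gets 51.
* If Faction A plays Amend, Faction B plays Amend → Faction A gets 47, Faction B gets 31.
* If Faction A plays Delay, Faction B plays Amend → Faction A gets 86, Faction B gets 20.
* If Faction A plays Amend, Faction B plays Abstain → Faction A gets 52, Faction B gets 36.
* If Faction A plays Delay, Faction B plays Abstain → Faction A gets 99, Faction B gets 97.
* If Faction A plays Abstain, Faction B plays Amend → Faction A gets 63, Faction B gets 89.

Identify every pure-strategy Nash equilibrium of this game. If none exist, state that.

(Abstain, Abstain): Faction A can switch to Amend (33 → 52). Not NE.
(Abstain, Amend): Faction A can switch to Delay (63 → 86). Not NE.
(Abstain, Delay): Faction A can switch to Amend (39 → 94). Not NE.
(Amend, Abstain): Faction A can switch to Delay (52 → 99). Not NE.
(Amend, Amend): Faction A can switch to Abstain (47 → 63). Not NE.
(Amend, Delay): Faction A gets 94, best alternative 39; Faction B gets 40, best alternative 36. No profitable deviation — NE.
(Delay, Abstain): Faction A gets 99, best alternative 52; Faction B gets 97, best alternative 42. No profitable deviation — NE.
(Delay, Amend): Faction B can switch to Abstain (20 → 97). Not NE.
(The remaining 1 profile has a profitable deviation by the same check.)

(Amend, Delay), (Delay, Abstain)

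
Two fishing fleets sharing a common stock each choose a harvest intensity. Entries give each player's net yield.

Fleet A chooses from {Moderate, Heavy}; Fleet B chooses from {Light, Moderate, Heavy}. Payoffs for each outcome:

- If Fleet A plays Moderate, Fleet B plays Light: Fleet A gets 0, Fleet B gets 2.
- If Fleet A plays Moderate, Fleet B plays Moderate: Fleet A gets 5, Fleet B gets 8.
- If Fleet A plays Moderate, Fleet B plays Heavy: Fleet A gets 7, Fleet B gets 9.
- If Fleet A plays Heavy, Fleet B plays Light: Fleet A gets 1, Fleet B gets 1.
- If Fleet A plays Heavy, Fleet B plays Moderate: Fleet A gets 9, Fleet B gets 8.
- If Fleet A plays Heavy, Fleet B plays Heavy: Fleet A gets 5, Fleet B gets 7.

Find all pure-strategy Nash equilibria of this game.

Pure-strategy Nash equilibria: (Moderate, Heavy), (Heavy, Moderate)

(Moderate, Light): Fleet A can switch to Heavy (0 → 1). Not NE.
(Moderate, Moderate): Fleet A can switch to Heavy (5 → 9). Not NE.
(Moderate, Heavy): Fleet A gets 7, best alternative 5; Fleet B gets 9, best alternative 8. No profitable deviation — NE.
(Heavy, Light): Fleet B can switch to Moderate (1 → 8). Not NE.
(Heavy, Moderate): Fleet A gets 9, best alternative 5; Fleet B gets 8, best alternative 7. No profitable deviation — NE.
(Heavy, Heavy): Fleet A can switch to Moderate (5 → 7). Not NE.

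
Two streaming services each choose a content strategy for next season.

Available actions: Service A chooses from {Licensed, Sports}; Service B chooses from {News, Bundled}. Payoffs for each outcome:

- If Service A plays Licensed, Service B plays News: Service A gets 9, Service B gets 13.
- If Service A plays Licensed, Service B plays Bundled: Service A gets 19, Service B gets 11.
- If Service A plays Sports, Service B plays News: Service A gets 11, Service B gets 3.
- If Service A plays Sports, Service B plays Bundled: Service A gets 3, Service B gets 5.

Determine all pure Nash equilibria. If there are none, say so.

Mark each player's best response to every combination of opponents' strategies; a profile where every player is best-responding is a pure Nash equilibrium.
Service A against News: payoffs 9, 11 → best response Sports.
Service A against Bundled: payoffs 19, 3 → best response Licensed.
Service B against Licensed: payoffs 13, 11 → best response News.
Service B against Sports: payoffs 3, 5 → best response Bundled.
No profile is a mutual best response for all players.

No pure-strategy Nash equilibrium.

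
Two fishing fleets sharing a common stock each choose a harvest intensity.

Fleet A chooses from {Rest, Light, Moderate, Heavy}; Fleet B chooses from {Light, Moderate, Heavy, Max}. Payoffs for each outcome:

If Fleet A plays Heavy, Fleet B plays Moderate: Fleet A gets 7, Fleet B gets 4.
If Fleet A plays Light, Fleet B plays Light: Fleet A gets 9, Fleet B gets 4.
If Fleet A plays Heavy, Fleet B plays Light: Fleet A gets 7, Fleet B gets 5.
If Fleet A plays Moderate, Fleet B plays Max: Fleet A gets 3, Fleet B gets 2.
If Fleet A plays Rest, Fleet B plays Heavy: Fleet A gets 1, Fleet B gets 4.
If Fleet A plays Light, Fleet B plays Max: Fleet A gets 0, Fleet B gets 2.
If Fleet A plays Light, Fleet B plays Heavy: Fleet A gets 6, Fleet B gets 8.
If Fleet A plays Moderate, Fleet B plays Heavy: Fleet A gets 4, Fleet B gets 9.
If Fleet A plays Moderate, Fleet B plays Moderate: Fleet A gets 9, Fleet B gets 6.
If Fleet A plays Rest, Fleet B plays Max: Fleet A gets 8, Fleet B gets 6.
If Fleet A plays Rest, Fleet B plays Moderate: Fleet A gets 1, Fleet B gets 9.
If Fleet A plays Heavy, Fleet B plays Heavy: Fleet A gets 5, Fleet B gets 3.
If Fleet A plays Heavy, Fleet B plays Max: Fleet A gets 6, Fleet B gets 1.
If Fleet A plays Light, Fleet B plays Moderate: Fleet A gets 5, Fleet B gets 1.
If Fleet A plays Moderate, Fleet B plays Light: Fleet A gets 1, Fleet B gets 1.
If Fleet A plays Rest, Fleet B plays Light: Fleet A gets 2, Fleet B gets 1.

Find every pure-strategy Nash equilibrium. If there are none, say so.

Fleet A against Light: payoffs 2, 9, 1, 7 → best response Light.
Fleet A against Moderate: payoffs 1, 5, 9, 7 → best response Moderate.
Fleet A against Heavy: payoffs 1, 6, 4, 5 → best response Light.
Fleet A against Max: payoffs 8, 0, 3, 6 → best response Rest.
Fleet B against Rest: payoffs 1, 9, 4, 6 → best response Moderate.
Fleet B against Light: payoffs 4, 1, 8, 2 → best response Heavy.
Fleet B against Moderate: payoffs 1, 6, 9, 2 → best response Heavy.
Fleet B against Heavy: payoffs 5, 4, 3, 1 → best response Light.
Mutual best responses: (Light, Heavy).

The unique pure-strategy Nash equilibrium is (Light, Heavy).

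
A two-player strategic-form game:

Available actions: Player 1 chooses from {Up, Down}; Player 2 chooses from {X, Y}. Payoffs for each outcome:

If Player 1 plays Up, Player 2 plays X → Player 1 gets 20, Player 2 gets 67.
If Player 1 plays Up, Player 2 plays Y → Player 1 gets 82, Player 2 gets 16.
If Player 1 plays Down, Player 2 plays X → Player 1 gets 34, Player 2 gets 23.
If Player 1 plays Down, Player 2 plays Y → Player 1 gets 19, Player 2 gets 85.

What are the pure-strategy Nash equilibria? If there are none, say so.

Mark each player's best response to every combination of opponents' strategies; a profile where every player is best-responding is a pure Nash equilibrium.
Player 1 against X: payoffs 20, 34 → best response Down.
Player 1 against Y: payoffs 82, 19 → best response Up.
Player 2 against Up: payoffs 67, 16 → best response X.
Player 2 against Down: payoffs 23, 85 → best response Y.
No profile is a mutual best response for all players.

No pure-strategy Nash equilibrium.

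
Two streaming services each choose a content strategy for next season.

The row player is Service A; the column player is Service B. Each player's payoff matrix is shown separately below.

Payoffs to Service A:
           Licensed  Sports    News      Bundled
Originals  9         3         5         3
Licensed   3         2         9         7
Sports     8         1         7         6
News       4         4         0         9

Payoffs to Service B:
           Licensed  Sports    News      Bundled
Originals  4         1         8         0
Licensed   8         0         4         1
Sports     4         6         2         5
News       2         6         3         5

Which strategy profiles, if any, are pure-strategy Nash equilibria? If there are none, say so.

For each strategy profile, look for a profitable unilateral deviation.
(Originals, Licensed): Service B can switch to News (4 → 8). Not NE.
(Originals, Sports): Service A can switch to News (3 → 4). Not NE.
(Originals, News): Service A can switch to Licensed (5 → 9). Not NE.
(Originals, Bundled): Service A can switch to Licensed (3 → 7). Not NE.
(Licensed, Licensed): Service A can switch to Originals (3 → 9). Not NE.
(Licensed, Sports): Service A can switch to Originals (2 → 3). Not NE.
(Licensed, News): Service B can switch to Licensed (4 → 8). Not NE.
(Licensed, Bundled): Service A can switch to News (7 → 9). Not NE.
(News, Sports): Service A gets 4, best alternative 3; Service B gets 6, best alternative 5. No profitable deviation — NE.
(The remaining 7 profiles each have a profitable deviation by the same check.)

Pure NE: (News, Sports)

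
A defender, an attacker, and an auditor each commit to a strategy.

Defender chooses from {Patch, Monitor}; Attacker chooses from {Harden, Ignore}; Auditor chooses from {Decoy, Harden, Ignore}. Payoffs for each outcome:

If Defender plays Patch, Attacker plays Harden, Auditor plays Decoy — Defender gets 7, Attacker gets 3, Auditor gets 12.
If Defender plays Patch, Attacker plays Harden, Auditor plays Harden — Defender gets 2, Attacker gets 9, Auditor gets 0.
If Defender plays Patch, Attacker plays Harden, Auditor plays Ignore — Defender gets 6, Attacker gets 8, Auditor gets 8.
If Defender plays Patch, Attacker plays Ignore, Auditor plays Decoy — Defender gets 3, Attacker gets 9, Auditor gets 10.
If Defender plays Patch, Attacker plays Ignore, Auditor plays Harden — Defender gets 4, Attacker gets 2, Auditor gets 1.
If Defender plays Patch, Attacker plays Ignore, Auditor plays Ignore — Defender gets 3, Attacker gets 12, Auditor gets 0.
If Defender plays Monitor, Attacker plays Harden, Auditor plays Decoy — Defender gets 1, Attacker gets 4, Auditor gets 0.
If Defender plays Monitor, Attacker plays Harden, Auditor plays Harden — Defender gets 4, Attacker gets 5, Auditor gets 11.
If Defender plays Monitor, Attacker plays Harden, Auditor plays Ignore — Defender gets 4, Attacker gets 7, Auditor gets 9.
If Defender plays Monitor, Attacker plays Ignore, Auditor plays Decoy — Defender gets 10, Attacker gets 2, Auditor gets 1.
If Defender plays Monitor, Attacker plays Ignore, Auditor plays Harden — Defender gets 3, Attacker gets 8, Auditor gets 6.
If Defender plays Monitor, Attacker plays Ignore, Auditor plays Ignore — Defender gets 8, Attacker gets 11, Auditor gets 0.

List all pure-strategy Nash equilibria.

There is no pure-strategy Nash equilibrium.

Defender against (Harden, Decoy): payoffs 7, 1 → best response Patch.
Defender against (Harden, Harden): payoffs 2, 4 → best response Monitor.
Defender against (Harden, Ignore): payoffs 6, 4 → best response Patch.
Defender against (Ignore, Decoy): payoffs 3, 10 → best response Monitor.
Defender against (Ignore, Harden): payoffs 4, 3 → best response Patch.
Defender against (Ignore, Ignore): payoffs 3, 8 → best response Monitor.
Attacker against (Patch, Decoy): payoffs 3, 9 → best response Ignore.
Attacker against (Patch, Harden): payoffs 9, 2 → best response Harden.
Attacker against (Patch, Ignore): payoffs 8, 12 → best response Ignore.
Attacker against (Monitor, Decoy): payoffs 4, 2 → best response Harden.
Attacker against (Monitor, Harden): payoffs 5, 8 → best response Ignore.
Attacker against (Monitor, Ignore): payoffs 7, 11 → best response Ignore.
Auditor against (Patch, Harden): payoffs 12, 0, 8 → best response Decoy.
Auditor against (Patch, Ignore): payoffs 10, 1, 0 → best response Decoy.
Auditor against (Monitor, Harden): payoffs 0, 11, 9 → best response Harden.
Auditor against (Monitor, Ignore): payoffs 1, 6, 0 → best response Harden.
No profile is a mutual best response for all players.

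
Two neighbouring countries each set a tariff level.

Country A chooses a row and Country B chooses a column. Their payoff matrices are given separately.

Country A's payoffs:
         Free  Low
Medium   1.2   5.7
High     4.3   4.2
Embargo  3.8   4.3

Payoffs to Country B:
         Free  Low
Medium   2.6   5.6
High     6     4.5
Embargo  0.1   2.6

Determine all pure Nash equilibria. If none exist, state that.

Mark each player's best response to every combination of opponents' strategies; a profile where every player is best-responding is a pure Nash equilibrium.
Country A against Free: payoffs 1.2, 4.3, 3.8 → best response High.
Country A against Low: payoffs 5.7, 4.2, 4.3 → best response Medium.
Country B against Medium: payoffs 2.6, 5.6 → best response Low.
Country B against High: payoffs 6, 4.5 → best response Free.
Country B against Embargo: payoffs 0.1, 2.6 → best response Low.
Mutual best responses: (Medium, Low); (High, Free).

The pure Nash equilibria are (Medium, Low), (High, Free).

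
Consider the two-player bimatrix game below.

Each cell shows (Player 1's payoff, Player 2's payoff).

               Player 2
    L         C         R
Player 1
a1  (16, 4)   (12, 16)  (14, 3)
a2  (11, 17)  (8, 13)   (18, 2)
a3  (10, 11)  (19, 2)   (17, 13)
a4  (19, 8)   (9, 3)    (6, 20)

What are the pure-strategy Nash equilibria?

Player 1 against L: payoffs 16, 11, 10, 19 → best response a4.
Player 1 against C: payoffs 12, 8, 19, 9 → best response a3.
Player 1 against R: payoffs 14, 18, 17, 6 → best response a2.
Player 2 against a1: payoffs 4, 16, 3 → best response C.
Player 2 against a2: payoffs 17, 13, 2 → best response L.
Player 2 against a3: payoffs 11, 2, 13 → best response R.
Player 2 against a4: payoffs 8, 3, 20 → best response R.
No profile is a mutual best response for all players.

No pure-strategy Nash equilibrium.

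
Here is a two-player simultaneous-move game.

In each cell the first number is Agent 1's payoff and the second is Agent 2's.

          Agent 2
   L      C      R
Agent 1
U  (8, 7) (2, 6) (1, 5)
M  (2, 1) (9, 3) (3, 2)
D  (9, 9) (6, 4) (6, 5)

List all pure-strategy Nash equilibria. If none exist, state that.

(M, C) and (D, L)

Agent 1 against L: payoffs 8, 2, 9 → best response D.
Agent 1 against C: payoffs 2, 9, 6 → best response M.
Agent 1 against R: payoffs 1, 3, 6 → best response D.
Agent 2 against U: payoffs 7, 6, 5 → best response L.
Agent 2 against M: payoffs 1, 3, 2 → best response C.
Agent 2 against D: payoffs 9, 4, 5 → best response L.
Mutual best responses: (M, C); (D, L).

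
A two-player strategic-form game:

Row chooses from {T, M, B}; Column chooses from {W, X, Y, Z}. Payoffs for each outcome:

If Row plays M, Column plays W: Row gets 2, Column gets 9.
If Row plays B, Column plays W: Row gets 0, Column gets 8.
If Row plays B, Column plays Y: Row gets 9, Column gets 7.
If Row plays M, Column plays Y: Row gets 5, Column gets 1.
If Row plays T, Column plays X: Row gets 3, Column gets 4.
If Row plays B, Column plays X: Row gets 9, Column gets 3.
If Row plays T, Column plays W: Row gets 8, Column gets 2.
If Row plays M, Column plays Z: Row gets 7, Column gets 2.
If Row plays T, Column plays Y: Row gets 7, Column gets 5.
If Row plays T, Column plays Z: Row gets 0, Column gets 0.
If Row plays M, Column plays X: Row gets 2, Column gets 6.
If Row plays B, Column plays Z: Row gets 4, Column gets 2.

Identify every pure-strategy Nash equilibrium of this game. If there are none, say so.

For each player, find the best response to each opponent profile; mutual best responses are the pure NE.
Row against W: payoffs 8, 2, 0 → best response T.
Row against X: payoffs 3, 2, 9 → best response B.
Row against Y: payoffs 7, 5, 9 → best response B.
Row against Z: payoffs 0, 7, 4 → best response M.
Column against T: payoffs 2, 4, 5, 0 → best response Y.
Column against M: payoffs 9, 6, 1, 2 → best response W.
Column against B: payoffs 8, 3, 7, 2 → best response W.
No profile is a mutual best response for all players.

No pure-strategy Nash equilibrium.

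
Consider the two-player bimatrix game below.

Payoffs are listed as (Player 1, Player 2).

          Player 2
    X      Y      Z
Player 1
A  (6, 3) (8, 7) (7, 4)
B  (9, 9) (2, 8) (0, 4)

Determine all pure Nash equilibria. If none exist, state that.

Player 1 against X: payoffs 6, 9 → best response B.
Player 1 against Y: payoffs 8, 2 → best response A.
Player 1 against Z: payoffs 7, 0 → best response A.
Player 2 against A: payoffs 3, 7, 4 → best response Y.
Player 2 against B: payoffs 9, 8, 4 → best response X.
Mutual best responses: (A, Y); (B, X).

Pure-strategy Nash equilibria: (A, Y), (B, X)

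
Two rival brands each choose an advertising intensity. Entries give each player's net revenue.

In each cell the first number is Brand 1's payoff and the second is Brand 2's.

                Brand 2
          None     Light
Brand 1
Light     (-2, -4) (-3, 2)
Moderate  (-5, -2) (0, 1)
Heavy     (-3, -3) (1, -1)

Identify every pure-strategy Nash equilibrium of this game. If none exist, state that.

The unique pure-strategy Nash equilibrium is (Heavy, Light).

Brand 1 against None: payoffs -2, -5, -3 → best response Light.
Brand 1 against Light: payoffs -3, 0, 1 → best response Heavy.
Brand 2 against Light: payoffs -4, 2 → best response Light.
Brand 2 against Moderate: payoffs -2, 1 → best response Light.
Brand 2 against Heavy: payoffs -3, -1 → best response Light.
Mutual best responses: (Heavy, Light).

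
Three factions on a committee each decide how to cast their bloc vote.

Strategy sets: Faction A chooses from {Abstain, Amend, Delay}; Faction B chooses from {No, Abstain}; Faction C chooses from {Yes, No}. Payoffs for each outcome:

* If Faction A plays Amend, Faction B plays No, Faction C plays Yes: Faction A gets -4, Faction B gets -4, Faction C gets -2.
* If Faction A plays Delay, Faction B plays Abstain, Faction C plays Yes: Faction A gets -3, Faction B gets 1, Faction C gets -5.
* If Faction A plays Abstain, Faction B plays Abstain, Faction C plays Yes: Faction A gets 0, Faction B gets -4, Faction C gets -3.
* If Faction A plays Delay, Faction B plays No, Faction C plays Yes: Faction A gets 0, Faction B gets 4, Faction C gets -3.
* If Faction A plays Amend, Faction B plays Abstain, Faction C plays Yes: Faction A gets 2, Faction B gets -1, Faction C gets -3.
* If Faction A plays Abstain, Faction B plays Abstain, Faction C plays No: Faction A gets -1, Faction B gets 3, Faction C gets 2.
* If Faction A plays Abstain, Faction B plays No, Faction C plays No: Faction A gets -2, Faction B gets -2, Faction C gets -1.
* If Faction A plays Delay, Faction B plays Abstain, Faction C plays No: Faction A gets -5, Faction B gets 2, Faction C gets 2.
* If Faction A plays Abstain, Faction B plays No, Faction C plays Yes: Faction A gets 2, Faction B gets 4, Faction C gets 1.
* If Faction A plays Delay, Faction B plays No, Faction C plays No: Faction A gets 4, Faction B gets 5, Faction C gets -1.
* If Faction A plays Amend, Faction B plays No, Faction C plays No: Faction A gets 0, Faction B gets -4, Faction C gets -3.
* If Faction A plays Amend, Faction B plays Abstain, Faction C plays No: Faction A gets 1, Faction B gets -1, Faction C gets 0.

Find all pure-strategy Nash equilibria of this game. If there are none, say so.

Faction A against (No, Yes): payoffs 2, -4, 0 → best response Abstain.
Faction A against (No, No): payoffs -2, 0, 4 → best response Delay.
Faction A against (Abstain, Yes): payoffs 0, 2, -3 → best response Amend.
Faction A against (Abstain, No): payoffs -1, 1, -5 → best response Amend.
Faction B against (Abstain, Yes): payoffs 4, -4 → best response No.
Faction B against (Abstain, No): payoffs -2, 3 → best response Abstain.
Faction B against (Amend, Yes): payoffs -4, -1 → best response Abstain.
Faction B against (Amend, No): payoffs -4, -1 → best response Abstain.
Faction B against (Delay, Yes): payoffs 4, 1 → best response No.
Faction B against (Delay, No): payoffs 5, 2 → best response No.
Faction C against (Abstain, No): payoffs 1, -1 → best response Yes.
Faction C against (Abstain, Abstain): payoffs -3, 2 → best response No.
Faction C against (Amend, No): payoffs -2, -3 → best response Yes.
Faction C against (Amend, Abstain): payoffs -3, 0 → best response No.
Faction C against (Delay, No): payoffs -3, -1 → best response No.
Faction C against (Delay, Abstain): payoffs -5, 2 → best response No.
Mutual best responses: (Abstain, No, Yes); (Amend, Abstain, No); (Delay, No, No).

The pure Nash equilibria are (Abstain, No, Yes), (Amend, Abstain, No), (Delay, No, No).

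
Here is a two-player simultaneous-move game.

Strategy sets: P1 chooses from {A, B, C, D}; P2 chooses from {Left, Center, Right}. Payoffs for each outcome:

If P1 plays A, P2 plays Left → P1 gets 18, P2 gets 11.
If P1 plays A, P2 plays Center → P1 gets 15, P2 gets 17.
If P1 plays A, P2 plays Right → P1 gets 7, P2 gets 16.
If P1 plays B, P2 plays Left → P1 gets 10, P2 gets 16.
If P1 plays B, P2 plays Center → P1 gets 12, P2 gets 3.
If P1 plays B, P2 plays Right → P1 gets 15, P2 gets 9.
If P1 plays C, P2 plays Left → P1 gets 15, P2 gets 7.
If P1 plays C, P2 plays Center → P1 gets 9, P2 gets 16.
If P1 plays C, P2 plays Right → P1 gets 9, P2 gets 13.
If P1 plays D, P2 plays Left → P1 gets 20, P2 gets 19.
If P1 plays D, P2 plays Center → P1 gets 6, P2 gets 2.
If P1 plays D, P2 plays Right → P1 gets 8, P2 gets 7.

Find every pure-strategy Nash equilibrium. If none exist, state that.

The pure Nash equilibria are (A, Center) and (D, Left).

P1 against Left: payoffs 18, 10, 15, 20 → best response D.
P1 against Center: payoffs 15, 12, 9, 6 → best response A.
P1 against Right: payoffs 7, 15, 9, 8 → best response B.
P2 against A: payoffs 11, 17, 16 → best response Center.
P2 against B: payoffs 16, 3, 9 → best response Left.
P2 against C: payoffs 7, 16, 13 → best response Center.
P2 against D: payoffs 19, 2, 7 → best response Left.
Mutual best responses: (A, Center); (D, Left).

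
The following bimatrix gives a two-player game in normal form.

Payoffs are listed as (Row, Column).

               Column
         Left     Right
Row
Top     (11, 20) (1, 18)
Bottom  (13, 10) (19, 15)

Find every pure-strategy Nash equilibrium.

(Top, Left): Row can switch to Bottom (11 → 13). Not NE.
(Top, Right): Row can switch to Bottom (1 → 19). Not NE.
(Bottom, Left): Column can switch to Right (10 → 15). Not NE.
(Bottom, Right): Row gets 19, best alternative 1; Column gets 15, best alternative 10. No profitable deviation — NE.

Pure NE: (Bottom, Right)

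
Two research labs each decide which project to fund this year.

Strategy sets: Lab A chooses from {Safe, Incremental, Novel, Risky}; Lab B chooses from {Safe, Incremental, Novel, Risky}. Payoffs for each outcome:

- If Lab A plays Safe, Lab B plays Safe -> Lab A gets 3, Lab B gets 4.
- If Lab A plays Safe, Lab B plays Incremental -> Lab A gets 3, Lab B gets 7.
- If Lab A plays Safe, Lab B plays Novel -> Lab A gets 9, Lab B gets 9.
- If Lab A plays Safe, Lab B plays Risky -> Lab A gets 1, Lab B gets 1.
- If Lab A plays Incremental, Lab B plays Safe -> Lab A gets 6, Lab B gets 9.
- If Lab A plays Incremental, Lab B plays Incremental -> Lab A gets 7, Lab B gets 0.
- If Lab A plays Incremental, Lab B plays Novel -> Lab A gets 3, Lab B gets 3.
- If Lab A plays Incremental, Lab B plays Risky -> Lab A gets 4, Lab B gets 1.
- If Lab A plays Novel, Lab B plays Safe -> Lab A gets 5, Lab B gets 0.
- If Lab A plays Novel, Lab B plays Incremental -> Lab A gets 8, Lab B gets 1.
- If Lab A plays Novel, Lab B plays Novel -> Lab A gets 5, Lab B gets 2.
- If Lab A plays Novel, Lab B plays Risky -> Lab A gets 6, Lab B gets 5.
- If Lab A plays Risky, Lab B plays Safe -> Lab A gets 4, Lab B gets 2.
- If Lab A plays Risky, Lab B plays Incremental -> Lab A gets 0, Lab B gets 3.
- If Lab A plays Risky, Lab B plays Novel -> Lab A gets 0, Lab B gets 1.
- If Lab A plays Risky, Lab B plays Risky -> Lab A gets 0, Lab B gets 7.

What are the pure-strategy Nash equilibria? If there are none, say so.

Pure-strategy Nash equilibria: (Safe, Novel) and (Incremental, Safe) and (Novel, Risky)

For each strategy profile, look for a profitable unilateral deviation.
(Safe, Safe): Lab A can switch to Incremental (3 → 6). Not NE.
(Safe, Incremental): Lab A can switch to Incremental (3 → 7). Not NE.
(Safe, Novel): Lab A gets 9, best alternative 5; Lab B gets 9, best alternative 7. No profitable deviation — NE.
(Safe, Risky): Lab A can switch to Incremental (1 → 4). Not NE.
(Incremental, Safe): Lab A gets 6, best alternative 5; Lab B gets 9, best alternative 3. No profitable deviation — NE.
(Incremental, Incremental): Lab A can switch to Novel (7 → 8). Not NE.
(Incremental, Novel): Lab A can switch to Safe (3 → 9). Not NE.
(Incremental, Risky): Lab A can switch to Novel (4 → 6). Not NE.
(Novel, Safe): Lab A can switch to Incremental (5 → 6). Not NE.
(Novel, Incremental): Lab B can switch to Novel (1 → 2). Not NE.
(Novel, Novel): Lab A can switch to Safe (5 → 9). Not NE.
(Novel, Risky): Lab A gets 6, best alternative 4; Lab B gets 5, best alternative 2. No profitable deviation — NE.
(Risky, Safe): Lab A can switch to Incremental (4 → 6). Not NE.
(The remaining 3 profiles each have a profitable deviation by the same check.)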